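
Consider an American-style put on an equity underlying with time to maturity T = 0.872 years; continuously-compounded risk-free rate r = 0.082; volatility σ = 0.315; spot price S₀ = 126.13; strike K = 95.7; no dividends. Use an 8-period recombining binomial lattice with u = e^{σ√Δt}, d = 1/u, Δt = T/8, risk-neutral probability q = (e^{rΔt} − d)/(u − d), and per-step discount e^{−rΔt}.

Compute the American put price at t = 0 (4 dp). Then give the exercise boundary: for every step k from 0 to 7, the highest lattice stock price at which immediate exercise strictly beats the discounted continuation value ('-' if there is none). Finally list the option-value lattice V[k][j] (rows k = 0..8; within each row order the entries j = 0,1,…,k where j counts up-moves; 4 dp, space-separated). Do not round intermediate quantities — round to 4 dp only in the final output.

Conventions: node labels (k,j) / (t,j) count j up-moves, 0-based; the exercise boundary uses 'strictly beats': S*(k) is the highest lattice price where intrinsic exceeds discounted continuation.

price = 1.9466
boundary = - - - - - 74.9877 67.5810 74.9877
tree:
1.9466
3.3064 0.7106
5.4908 1.3239 0.1501
8.8702 2.4304 0.3137 0.0000
13.8475 4.3763 0.6555 0.0000 0.0000
20.7123 7.6775 1.3696 0.0000 0.0000 0.0000
28.1190 12.9772 2.8617 0.0000 0.0000 0.0000 0.0000
34.7942 20.7123 5.9794 0.0000 0.0000 0.0000 0.0000 0.0000
40.8100 28.1190 12.4938 0.0000 0.0000 0.0000 0.0000 0.0000 0.0000

Δt=0.10900  u=1.10960  d=0.90123  q=0.51711  discount=0.99110
step 8 (expiry): payoffs max(K−S,0) = 40.8100 28.1190 12.4938 0.0000 0.0000 0.0000 0.0000 0.0000 0.0000
step 7: (k=7,j=0): S=60.9058, K−S=34.7942, hold=33.9426 ⇒ V=34.7942 exercise | (k=7,j=1): S=74.9877, K−S=20.7123, hold=19.8607 ⇒ V=20.7123 exercise | (k=7,j=2): S=92.3255, K−S=3.3745, hold=5.9794 ⇒ V=5.9794 continue | (k=7,j=3): S=113.6718, K−S=0.0000, hold=0.0000 ⇒ V=0.0000 continue | (k=7,j=4): S=139.9536, K−S=0.0000, hold=0.0000 ⇒ V=0.0000 continue | (k=7,j=5): S=172.3119, K−S=0.0000, hold=0.0000 ⇒ V=0.0000 continue | (k=7,j=6): S=212.1517, K−S=0.0000, hold=0.0000 ⇒ V=0.0000 continue | (k=7,j=7): S=261.2028, K−S=0.0000, hold=0.0000 ⇒ V=0.0000 continue  boundary S*=74.9877
step 6: (k=6,j=0): S=67.5810, K−S=28.1190, hold=27.2674 ⇒ V=28.1190 exercise | (k=6,j=1): S=83.2062, K−S=12.4938, hold=12.9772 ⇒ V=12.9772 continue | (k=6,j=2): S=102.4441, K−S=0.0000, hold=2.8617 ⇒ V=2.8617 continue | (k=6,j=3): S=126.1300, K−S=0.0000, hold=0.0000 ⇒ V=0.0000 continue | (k=6,j=4): S=155.2922, K−S=0.0000, hold=0.0000 ⇒ V=0.0000 continue | (k=6,j=5): S=191.1969, K−S=0.0000, hold=0.0000 ⇒ V=0.0000 continue | (k=6,j=6): S=235.4031, K−S=0.0000, hold=0.0000 ⇒ V=0.0000 continue  boundary S*=67.5810
step 5: (k=5,j=0): S=74.9877, K−S=20.7123, hold=20.1085 ⇒ V=20.7123 exercise | (k=5,j=1): S=92.3255, K−S=3.3745, hold=7.6775 ⇒ V=7.6775 continue | (k=5,j=2): S=113.6718, K−S=0.0000, hold=1.3696 ⇒ V=1.3696 continue | (k=5,j=3): S=139.9536, K−S=0.0000, hold=0.0000 ⇒ V=0.0000 continue | (k=5,j=4): S=172.3119, K−S=0.0000, hold=0.0000 ⇒ V=0.0000 continue | (k=5,j=5): S=212.1517, K−S=0.0000, hold=0.0000 ⇒ V=0.0000 continue  boundary S*=74.9877
step 4: (k=4,j=0): S=83.2062, K−S=12.4938, hold=13.8475 ⇒ V=13.8475 continue | (k=4,j=1): S=102.4441, K−S=0.0000, hold=4.3763 ⇒ V=4.3763 continue | (k=4,j=2): S=126.1300, K−S=0.0000, hold=0.6555 ⇒ V=0.6555 continue | (k=4,j=3): S=155.2922, K−S=0.0000, hold=0.0000 ⇒ V=0.0000 continue | (k=4,j=4): S=191.1969, K−S=0.0000, hold=0.0000 ⇒ V=0.0000 continue  boundary S*=-
step 3: (k=3,j=0): S=92.3255, K−S=3.3745, hold=8.8702 ⇒ V=8.8702 continue | (k=3,j=1): S=113.6718, K−S=0.0000, hold=2.4304 ⇒ V=2.4304 continue | (k=3,j=2): S=139.9536, K−S=0.0000, hold=0.3137 ⇒ V=0.3137 continue | (k=3,j=3): S=172.3119, K−S=0.0000, hold=0.0000 ⇒ V=0.0000 continue  boundary S*=-
step 2: (k=2,j=0): S=102.4441, K−S=0.0000, hold=5.4908 ⇒ V=5.4908 continue | (k=2,j=1): S=126.1300, K−S=0.0000, hold=1.3239 ⇒ V=1.3239 continue | (k=2,j=2): S=155.2922, K−S=0.0000, hold=0.1501 ⇒ V=0.1501 continue  boundary S*=-
step 1: (k=1,j=0): S=113.6718, K−S=0.0000, hold=3.3064 ⇒ V=3.3064 continue | (k=1,j=1): S=139.9536, K−S=0.0000, hold=0.7106 ⇒ V=0.7106 continue  boundary S*=-
step 0: (k=0,j=0): S=126.1300, K−S=0.0000, hold=1.9466 ⇒ V=1.9466 continue  boundary S*=-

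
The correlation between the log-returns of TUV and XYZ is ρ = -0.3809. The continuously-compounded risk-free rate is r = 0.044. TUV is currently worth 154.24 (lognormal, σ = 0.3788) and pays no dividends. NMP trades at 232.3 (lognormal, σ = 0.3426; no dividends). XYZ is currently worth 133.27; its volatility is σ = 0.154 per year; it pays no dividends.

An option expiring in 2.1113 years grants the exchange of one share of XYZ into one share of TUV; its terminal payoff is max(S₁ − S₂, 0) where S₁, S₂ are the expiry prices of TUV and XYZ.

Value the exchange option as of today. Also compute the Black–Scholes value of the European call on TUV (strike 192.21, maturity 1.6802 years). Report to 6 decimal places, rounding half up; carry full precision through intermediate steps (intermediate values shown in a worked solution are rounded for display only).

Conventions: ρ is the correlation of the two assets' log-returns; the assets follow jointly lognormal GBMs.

σ_eff = √(σ₁² + σ₂² − 2ρσ₁σ₂) = √(0.3788² + 0.154² − 2·-0.3809·0.3788·0.154) = 0.460049
d₁ = (ln(S₁/S₂) + (q₂ − q₁ + σ_eff²/2)T) / (σ_eff√T) = (ln(154.24/133.27) + (0.0 − 0.0 + 0.105823)·2.1113) / 0.668466 = 0.552842
d₂ = d₁ − σ_eff√T = 0.552842 − 0.668466 = -0.115624
N(d₁) = 0.709814,  N(d₂) = 0.453975
V = S₁·e^{−q₁T}·N(d₁) − S₂·e^{−q₂T}·N(d₂) = 109.481740 − 60.501294 = 48.980446
[vanilla: TUV call K=192.21]
σ√T = 0.3788·√1.6802 = 0.491010
d₁ = (ln(S/K) + (r+σ²/2)T) / (σ√T) = (ln(154.24/192.21) + (0.044+0.3788²/2)·1.6802) / 0.491010 = (-0.220079 + 0.194474) / 0.491010 = -0.052146
d₂ = d₁ − σ√T = -0.052146 − 0.491010 = -0.543157
e^{−rT} = 0.928738
N(d₁) = 0.479206,  N(d₂) = 0.293511
price = S·N(d₁) − K·e^{−rT}·N(d₂) = 73.912736 − 52.395442 = 21.517294

exchange price = 48.980446
price(TUV call K=192.21) = 21.517294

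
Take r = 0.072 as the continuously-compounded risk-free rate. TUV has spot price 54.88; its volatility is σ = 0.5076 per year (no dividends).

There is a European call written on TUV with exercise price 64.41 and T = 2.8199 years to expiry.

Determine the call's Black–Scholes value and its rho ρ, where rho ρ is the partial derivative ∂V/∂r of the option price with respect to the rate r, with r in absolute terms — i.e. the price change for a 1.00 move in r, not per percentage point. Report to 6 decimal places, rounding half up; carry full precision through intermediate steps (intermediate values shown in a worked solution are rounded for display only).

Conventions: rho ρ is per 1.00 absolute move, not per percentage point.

price = 18.905635
ρ = 52.410394

σ√T = 0.5076·√2.8199 = 0.852390
d₁ = (ln(S/K) + (r+σ²/2)T) / (σ√T) = (ln(54.88/64.41) + (0.072+0.5076²/2)·2.8199) / 0.852390 = (-0.160120 + 0.566317) / 0.852390 = 0.476539
d₂ = d₁ − σ√T = 0.476539 − 0.852390 = -0.375851
e^{−rT} = 0.816251
N(d₁) = 0.683155,  N(d₂) = 0.353514
Call price V = S·N(d₁) − K·e^{−rT}·N(d₂) = 37.491540 − 18.585905 = 18.905635
ρ = K·T·e^{−rT}·N(d₂) = 52.410394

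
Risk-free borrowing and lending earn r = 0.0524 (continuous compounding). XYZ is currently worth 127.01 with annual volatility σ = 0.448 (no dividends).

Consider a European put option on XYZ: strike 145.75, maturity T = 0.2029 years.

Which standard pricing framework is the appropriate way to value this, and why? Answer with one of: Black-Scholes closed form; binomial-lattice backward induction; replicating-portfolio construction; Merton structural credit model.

Key observation: with XYZ following a GBM at constant σ and r, the European put struck at 145.75 prices in closed form — nothing here needs a stepwise model or a balance sheet.

framework: Black-Scholes closed form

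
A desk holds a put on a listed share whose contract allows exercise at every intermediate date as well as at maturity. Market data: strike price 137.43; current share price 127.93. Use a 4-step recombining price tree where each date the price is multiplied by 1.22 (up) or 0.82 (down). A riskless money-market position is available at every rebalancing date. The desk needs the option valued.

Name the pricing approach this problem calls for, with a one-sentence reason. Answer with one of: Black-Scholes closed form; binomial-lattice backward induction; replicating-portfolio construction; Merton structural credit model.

Key observation: the put (strike 137.43 on spot 127.93) is American-style on a 4-step discrete price model, so the early-exercise decision at every node requires stepwise backward valuation — a closed form cannot price the exercise right.

framework: binomial-lattice backward induction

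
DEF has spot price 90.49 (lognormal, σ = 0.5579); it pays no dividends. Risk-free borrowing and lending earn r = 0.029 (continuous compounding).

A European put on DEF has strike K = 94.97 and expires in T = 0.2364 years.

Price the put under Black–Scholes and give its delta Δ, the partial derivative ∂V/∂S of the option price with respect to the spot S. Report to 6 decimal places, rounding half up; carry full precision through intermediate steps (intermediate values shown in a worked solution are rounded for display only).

price = 12.000256
Δ = -0.506877

σ√T = 0.5579·√0.2364 = 0.271256
d₁ = (ln(S/K) + (r+σ²/2)T) / (σ√T) = (ln(90.49/94.97) + (0.029+0.5579²/2)·0.2364) / 0.271256 = (-0.048322 + 0.043646) / 0.271256 = -0.017239
d₂ = d₁ − σ√T = -0.017239 − 0.271256 = -0.288495
e^{−rT} = 0.993168
N(−d₁) = 0.506877,  N(−d₂) = 0.613516
Put price V = K·e^{−rT}·N(−d₂) − S·N(−d₁) = 57.867542 − 45.867286 = 12.000256
Δ = −N(−d₁) = -0.506877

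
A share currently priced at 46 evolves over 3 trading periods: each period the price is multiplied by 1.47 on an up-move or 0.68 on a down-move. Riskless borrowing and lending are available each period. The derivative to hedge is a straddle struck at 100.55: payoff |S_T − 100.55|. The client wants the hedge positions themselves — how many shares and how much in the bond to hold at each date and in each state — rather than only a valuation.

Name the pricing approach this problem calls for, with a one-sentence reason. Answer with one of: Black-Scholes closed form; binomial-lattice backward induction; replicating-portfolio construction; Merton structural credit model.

framework: replicating-portfolio construction

Key observation: the mandate to exhibit the hedge at every date and state singles out the replicating-portfolio construction on the 3-period tree with factors 1.47 and 0.68 from 46.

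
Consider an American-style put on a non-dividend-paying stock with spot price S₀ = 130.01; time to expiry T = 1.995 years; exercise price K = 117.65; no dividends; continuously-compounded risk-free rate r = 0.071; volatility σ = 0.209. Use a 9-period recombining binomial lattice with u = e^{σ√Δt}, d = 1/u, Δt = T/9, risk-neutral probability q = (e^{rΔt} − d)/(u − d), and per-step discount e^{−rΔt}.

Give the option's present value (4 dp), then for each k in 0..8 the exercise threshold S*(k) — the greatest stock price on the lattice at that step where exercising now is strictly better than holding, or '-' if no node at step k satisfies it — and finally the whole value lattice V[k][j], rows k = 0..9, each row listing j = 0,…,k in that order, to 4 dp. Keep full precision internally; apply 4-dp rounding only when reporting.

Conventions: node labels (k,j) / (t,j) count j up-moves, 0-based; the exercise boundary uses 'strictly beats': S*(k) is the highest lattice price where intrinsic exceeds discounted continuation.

price = 4.6899
boundary = - - - 96.7771 87.7077 96.7771 87.7077 96.7771 106.7843
tree:
4.6899
7.9498 2.2194
13.0962 4.0652 0.8080
20.8729 7.2571 1.6311 0.1735
29.9423 12.5517 3.2343 0.3969 0.0000
38.1617 20.8729 6.2619 0.9079 0.0000 0.0000
45.6109 29.9423 11.7244 2.0766 0.0000 0.0000 0.0000
52.3619 38.1617 20.8729 4.7502 0.0000 0.0000 0.0000 0.0000
58.4803 45.6109 29.9423 10.8657 0.0000 0.0000 0.0000 0.0000 0.0000
64.0254 52.3619 38.1617 20.8729 0.0000 0.0000 0.0000 0.0000 0.0000 0.0000

Δt=0.22167, u=1.10340, d=0.90629, q=0.55589, disc=e^(-rΔt)=0.98438
k=9 terminal: V=max(K-S,0) → 64.0254 52.3619 38.1617 20.8729 0.0000 0.0000 0.0000 0.0000 0.0000 0.0000
k=8: j=0 S=59.1697 intr=58.4803 cont=56.6432 V=58.4803[EX]; j=1 S=72.0391 intr=45.6109 cont=43.7737 V=45.6109[EX]; j=2 S=87.7077 intr=29.9423 cont=28.1051 V=29.9423[EX]; j=3 S=106.7843 intr=10.8657 cont=9.1250 V=10.8657[EX]; j=4 S=130.0100 intr=0.0000 cont=0.0000 V=0.0000[hold]; j=5 S=158.2873 intr=0.0000 cont=0.0000 V=0.0000[hold]; j=6 S=192.7150 intr=0.0000 cont=0.0000 V=0.0000[hold]; j=7 S=234.6308 intr=0.0000 cont=0.0000 V=0.0000[hold]; j=8 S=285.6633 intr=0.0000 cont=0.0000 V=0.0000[hold]  S*(8)=106.7843
k=7: j=0 S=65.2881 intr=52.3619 cont=50.5248 V=52.3619[EX]; j=1 S=79.4883 intr=38.1617 cont=36.3246 V=38.1617[EX]; j=2 S=96.7771 intr=20.8729 cont=19.0358 V=20.8729[EX]; j=3 S=117.8262 intr=0.0000 cont=4.7502 V=4.7502[hold]; j=4 S=143.4536 intr=0.0000 cont=0.0000 V=0.0000[hold]; j=5 S=174.6549 intr=0.0000 cont=0.0000 V=0.0000[hold]; j=6 S=212.6426 intr=0.0000 cont=0.0000 V=0.0000[hold]; j=7 S=258.8927 intr=0.0000 cont=0.0000 V=0.0000[hold]  S*(7)=96.7771
k=6: j=0 S=72.0391 intr=45.6109 cont=43.7737 V=45.6109[EX]; j=1 S=87.7077 intr=29.9423 cont=28.1051 V=29.9423[EX]; j=2 S=106.7843 intr=10.8657 cont=11.7244 V=11.7244[hold]; j=3 S=130.0100 intr=0.0000 cont=2.0766 V=2.0766[hold]; j=4 S=158.2873 intr=0.0000 cont=0.0000 V=0.0000[hold]; j=5 S=192.7150 intr=0.0000 cont=0.0000 V=0.0000[hold]; j=6 S=234.6308 intr=0.0000 cont=0.0000 V=0.0000[hold]  S*(6)=87.7077
k=5: j=0 S=79.4883 intr=38.1617 cont=36.3246 V=38.1617[EX]; j=1 S=96.7771 intr=20.8729 cont=19.5057 V=20.8729[EX]; j=2 S=117.8262 intr=0.0000 cont=6.2619 V=6.2619[hold]; j=3 S=143.4536 intr=0.0000 cont=0.9079 V=0.9079[hold]; j=4 S=174.6549 intr=0.0000 cont=0.0000 V=0.0000[hold]; j=5 S=212.6426 intr=0.0000 cont=0.0000 V=0.0000[hold]  S*(5)=96.7771
k=4: j=0 S=87.7077 intr=29.9423 cont=28.1051 V=29.9423[EX]; j=1 S=106.7843 intr=10.8657 cont=12.5517 V=12.5517[hold]; j=2 S=130.0100 intr=0.0000 cont=3.2343 V=3.2343[hold]; j=3 S=158.2873 intr=0.0000 cont=0.3969 V=0.3969[hold]; j=4 S=192.7150 intr=0.0000 cont=0.0000 V=0.0000[hold]  S*(4)=87.7077
k=3: j=0 S=96.7771 intr=20.8729 cont=19.9583 V=20.8729[EX]; j=1 S=117.8262 intr=0.0000 cont=7.2571 V=7.2571[hold]; j=2 S=143.4536 intr=0.0000 cont=1.6311 V=1.6311[hold]; j=3 S=174.6549 intr=0.0000 cont=0.1735 V=0.1735[hold]  S*(3)=96.7771
k=2: j=0 S=106.7843 intr=10.8657 cont=13.0962 V=13.0962[hold]; j=1 S=130.0100 intr=0.0000 cont=4.0652 V=4.0652[hold]; j=2 S=158.2873 intr=0.0000 cont=0.8080 V=0.8080[hold]  S*(2)=-
k=1: j=0 S=117.8262 intr=0.0000 cont=7.9498 V=7.9498[hold]; j=1 S=143.4536 intr=0.0000 cont=2.2194 V=2.2194[hold]  S*(1)=-
k=0: j=0 S=130.0100 intr=0.0000 cont=4.6899 V=4.6899[hold]  S*(0)=-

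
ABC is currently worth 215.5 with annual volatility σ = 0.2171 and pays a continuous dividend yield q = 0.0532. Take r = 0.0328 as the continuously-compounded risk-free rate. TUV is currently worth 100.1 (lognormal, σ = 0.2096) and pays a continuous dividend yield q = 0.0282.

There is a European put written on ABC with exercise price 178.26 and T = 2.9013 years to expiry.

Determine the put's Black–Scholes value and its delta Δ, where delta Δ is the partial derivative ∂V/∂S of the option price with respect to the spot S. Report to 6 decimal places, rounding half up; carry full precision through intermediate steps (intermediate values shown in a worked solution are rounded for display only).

price = 15.680722
Δ = -0.253089

σ√T = 0.2171·√2.9013 = 0.369791
d₁ = (ln(S/K) + (r−q+σ²/2)T) / (σ√T) = (ln(215.5/178.26) + (0.0328−0.0532+0.2171²/2)·2.9013) / 0.369791 = (0.189718 + 0.009186) / 0.369791 = 0.537882
d₂ = d₁ − σ√T = 0.537882 − 0.369791 = 0.168091
e^{−rT} = 0.909225
e^{−qT} = 0.856973
N(−d₁) = 0.295329,  N(−d₂) = 0.433256
Put price V = K·e^{−rT}·N(−d₂) − S·e^{−qT}·N(−d₁) = 70.221423 − 54.540702 = 15.680722
Δ = −e^{−qT}·N(−d₁) = -0.253089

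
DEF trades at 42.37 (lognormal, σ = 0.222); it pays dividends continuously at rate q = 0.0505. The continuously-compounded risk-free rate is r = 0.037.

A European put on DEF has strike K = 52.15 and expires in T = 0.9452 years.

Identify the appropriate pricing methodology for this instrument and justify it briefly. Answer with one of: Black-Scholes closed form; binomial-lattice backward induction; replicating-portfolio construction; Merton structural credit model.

framework: Black-Scholes closed form

Key observation: a European claim on DEF (strike 52.15) — a lognormal (GBM) underlying with constant rate and volatility — has an exact closed-form value; no lattice or capital structure is involved.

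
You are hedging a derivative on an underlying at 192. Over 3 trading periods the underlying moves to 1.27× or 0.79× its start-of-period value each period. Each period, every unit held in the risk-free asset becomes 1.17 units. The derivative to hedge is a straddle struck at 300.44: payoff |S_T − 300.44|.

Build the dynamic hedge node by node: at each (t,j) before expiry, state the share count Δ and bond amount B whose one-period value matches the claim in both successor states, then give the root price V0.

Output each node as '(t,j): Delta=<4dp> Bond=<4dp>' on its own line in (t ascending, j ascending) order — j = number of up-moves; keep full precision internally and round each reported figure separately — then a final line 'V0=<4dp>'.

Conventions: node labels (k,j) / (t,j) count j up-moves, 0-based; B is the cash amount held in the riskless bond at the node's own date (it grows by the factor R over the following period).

(0,0): Delta=-0.0775 Bond=67.9882
(1,0): Delta=-1.0000 Bond=219.4755
(1,1): Delta=0.0735 Bond=42.7227
(2,0): Delta=-1.0000 Bond=256.7863
(2,1): Delta=-1.0000 Bond=256.7863
(2,2): Delta=0.2493 Bond=-4.4357
V0=53.1139

Arbitrage-free pricing uses the up-move probability p* = (R−d)/(u−d) = 0.7917, discounting each step at R = 1.17.
Terminal payoffs: V(3,0)=205.7765, V(3,1)=148.2595, V(3,2)=55.7953, V(3,3)=92.8495
(2,0): S=119.8272. Δ = (V_up−V_dn)/(S_up−S_dn) = (148.2595−205.7765)/(152.1805−94.6635) = -1.0000. V = [p*·148.2595 + (1−p*)·205.7765]/1.17 = 136.9591. B = V − Δ·S = 256.7863.
(2,1): S=192.6336. Δ = (V_up−V_dn)/(S_up−S_dn) = (55.7953−148.2595)/(244.6447−152.1805) = -1.0000. V = [p*·55.7953 + (1−p*)·148.2595]/1.17 = 64.1527. B = V − Δ·S = 256.7863.
(2,2): S=309.6768. Δ = (V_up−V_dn)/(S_up−S_dn) = (92.8495−55.7953)/(393.2895−244.6447) = 0.2493. V = [p*·92.8495 + (1−p*)·55.7953]/1.17 = 72.7606. B = V − Δ·S = -4.4357.
(1,0): S=151.6800. Δ = (V_up−V_dn)/(S_up−S_dn) = (64.1527−136.9591)/(192.6336−119.8272) = -1.0000. V = [p*·64.1527 + (1−p*)·136.9591]/1.17 = 67.7955. B = V − Δ·S = 219.4755.
(1,1): S=243.8400. Δ = (V_up−V_dn)/(S_up−S_dn) = (72.7606−64.1527)/(309.6768−192.6336) = 0.0735. V = [p*·72.7606 + (1−p*)·64.1527]/1.17 = 60.6558. B = V − Δ·S = 42.7227.
(0,0): S=192.0000. Δ = (V_up−V_dn)/(S_up−S_dn) = (60.6558−67.7955)/(243.8400−151.6800) = -0.0775. V = [p*·60.6558 + (1−p*)·67.7955]/1.17 = 53.1139. B = V − Δ·S = 67.9882.
Check: Δ(0,0)·S0 + B(0,0) = 53.1139 = V0.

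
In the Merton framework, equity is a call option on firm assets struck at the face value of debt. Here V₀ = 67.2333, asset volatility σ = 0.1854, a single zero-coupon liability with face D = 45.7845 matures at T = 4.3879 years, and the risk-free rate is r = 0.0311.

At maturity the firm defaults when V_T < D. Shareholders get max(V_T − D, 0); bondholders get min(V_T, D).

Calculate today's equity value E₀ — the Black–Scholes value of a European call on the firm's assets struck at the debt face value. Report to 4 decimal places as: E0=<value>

E0=28.1180

Work the structural quantities from V₀ = 67.2333 against face 45.7845:
d₁ = [ln(V₀/D) + (r + σ²/2)T] / (σ√T)
   = [ln(67.2333/45.7845) + (0.0311 + 0.5·0.1854²)·4.3879] / (0.1854·√4.3879)
   = [0.384223 + 0.211877] / 0.388363 = 1.534903
d₂ = d₁ − σ√T = 1.534903 − 0.388363 = 1.146539
N(d₁) = 0.937596,  N(d₂) = 0.874214,  e^(−rT) = 0.872438
E₀ = V₀·N(d₁) − D·e^(−rT)·N(d₂)
   = 67.2333·0.937596 − 45.7845·0.872438·0.874214 = 28.117958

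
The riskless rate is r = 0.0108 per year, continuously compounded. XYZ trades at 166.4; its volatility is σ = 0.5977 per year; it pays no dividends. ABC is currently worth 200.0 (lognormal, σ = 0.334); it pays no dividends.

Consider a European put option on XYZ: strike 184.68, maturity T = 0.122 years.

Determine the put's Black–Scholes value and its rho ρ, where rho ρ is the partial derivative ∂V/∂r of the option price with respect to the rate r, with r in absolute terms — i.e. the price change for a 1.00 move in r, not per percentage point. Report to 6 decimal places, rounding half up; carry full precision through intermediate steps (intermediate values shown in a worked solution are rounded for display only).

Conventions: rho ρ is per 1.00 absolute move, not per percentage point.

σ√T = 0.5977·√0.122 = 0.208768
d₁ = (ln(S/K) + (r+σ²/2)T) / (σ√T) = (ln(166.4/184.68) + (0.0108+0.5977²/2)·0.122) / 0.208768 = (-0.104230 + 0.023110) / 0.208768 = -0.388568
d₂ = d₁ − σ√T = -0.388568 − 0.208768 = -0.597336
e^{−rT} = 0.998683
N(−d₁) = 0.651202,  N(−d₂) = 0.724858
Put price V = K·e^{−rT}·N(−d₂) − S·N(−d₁) = 133.690596 − 108.360059 = 25.330537
ρ = −K·T·e^{−rT}·N(−d₂) = -16.310253

price = 25.330537
ρ = -16.310253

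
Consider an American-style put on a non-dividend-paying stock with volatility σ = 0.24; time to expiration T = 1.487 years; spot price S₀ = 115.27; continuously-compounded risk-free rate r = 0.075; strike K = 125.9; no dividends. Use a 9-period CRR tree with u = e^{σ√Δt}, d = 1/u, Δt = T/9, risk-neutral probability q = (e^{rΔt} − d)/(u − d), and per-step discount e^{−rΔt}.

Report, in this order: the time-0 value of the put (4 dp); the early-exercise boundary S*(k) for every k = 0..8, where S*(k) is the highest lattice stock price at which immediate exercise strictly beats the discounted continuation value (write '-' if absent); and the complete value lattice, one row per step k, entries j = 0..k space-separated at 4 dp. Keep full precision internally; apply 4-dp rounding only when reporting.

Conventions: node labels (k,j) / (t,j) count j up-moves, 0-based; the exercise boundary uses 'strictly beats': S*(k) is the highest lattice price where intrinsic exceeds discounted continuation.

price = 14.5093
boundary = - - 94.8379 104.5560 94.8379 104.5560 94.8379 104.5560 115.2700
tree:
14.5093
21.5675 8.8184
31.0621 13.9596 4.6327
39.8770 21.3440 7.9777 1.8839
47.8725 31.0621 13.3112 3.6084 0.4552
55.1249 39.8770 21.3440 6.7605 1.0006 0.0000
61.7032 47.8725 31.0621 12.2855 2.1996 0.0000 0.0000
67.6701 55.1249 39.8770 21.3440 4.8355 0.0000 0.0000 0.0000
73.0824 61.7032 47.8725 31.0621 10.6300 0.0000 0.0000 0.0000 0.0000
77.9916 67.6701 55.1249 39.8770 21.3440 0.0000 0.0000 0.0000 0.0000 0.0000

Δt=0.16522, u=1.10247, d=0.90705, q=0.53944, disc=e^(-rΔt)=0.98768
k=9 terminal: V=max(K-S,0) → 77.9916 67.6701 55.1249 39.8770 21.3440 0.0000 0.0000 0.0000 0.0000 0.0000
k=8: j=0 S=52.8176 intr=73.0824 cont=71.5319 V=73.0824[EX]; j=1 S=64.1968 intr=61.7032 cont=60.1528 V=61.7032[EX]; j=2 S=78.0275 intr=47.8725 cont=46.3221 V=47.8725[EX]; j=3 S=94.8379 intr=31.0621 cont=29.5116 V=31.0621[EX]; j=4 S=115.2700 intr=10.6300 cont=9.7092 V=10.6300[EX]; j=5 S=140.1041 intr=0.0000 cont=0.0000 V=0.0000[hold]; j=6 S=170.2884 intr=0.0000 cont=0.0000 V=0.0000[hold]; j=7 S=206.9758 intr=0.0000 cont=0.0000 V=0.0000[hold]; j=8 S=251.5671 intr=0.0000 cont=0.0000 V=0.0000[hold]  S*(8)=115.2700
k=7: j=0 S=58.2299 intr=67.6701 cont=66.1196 V=67.6701[EX]; j=1 S=70.7751 intr=55.1249 cont=53.5744 V=55.1249[EX]; j=2 S=86.0230 intr=39.8770 cont=38.3265 V=39.8770[EX]; j=3 S=104.5560 intr=21.3440 cont=19.7935 V=21.3440[EX]; j=4 S=127.0818 intr=0.0000 cont=4.8355 V=4.8355[hold]; j=5 S=154.4607 intr=0.0000 cont=0.0000 V=0.0000[hold]; j=6 S=187.7381 intr=0.0000 cont=0.0000 V=0.0000[hold]; j=7 S=228.1848 intr=0.0000 cont=0.0000 V=0.0000[hold]  S*(7)=104.5560
k=6: j=0 S=64.1968 intr=61.7032 cont=60.1528 V=61.7032[EX]; j=1 S=78.0275 intr=47.8725 cont=46.3221 V=47.8725[EX]; j=2 S=94.8379 intr=31.0621 cont=29.5116 V=31.0621[EX]; j=3 S=115.2700 intr=10.6300 cont=12.2855 V=12.2855[hold]; j=4 S=140.1041 intr=0.0000 cont=2.1996 V=2.1996[hold]; j=5 S=170.2884 intr=0.0000 cont=0.0000 V=0.0000[hold]; j=6 S=206.9758 intr=0.0000 cont=0.0000 V=0.0000[hold]  S*(6)=94.8379
k=5: j=0 S=70.7751 intr=55.1249 cont=53.5744 V=55.1249[EX]; j=1 S=86.0230 intr=39.8770 cont=38.3265 V=39.8770[EX]; j=2 S=104.5560 intr=21.3440 cont=20.6755 V=21.3440[EX]; j=3 S=127.0818 intr=0.0000 cont=6.7605 V=6.7605[hold]; j=4 S=154.4607 intr=0.0000 cont=1.0006 V=1.0006[hold]; j=5 S=187.7381 intr=0.0000 cont=0.0000 V=0.0000[hold]  S*(5)=104.5560
k=4: j=0 S=78.0275 intr=47.8725 cont=46.3221 V=47.8725[EX]; j=1 S=94.8379 intr=31.0621 cont=29.5116 V=31.0621[EX]; j=2 S=115.2700 intr=10.6300 cont=13.3112 V=13.3112[hold]; j=3 S=140.1041 intr=0.0000 cont=3.6084 V=3.6084[hold]; j=4 S=170.2884 intr=0.0000 cont=0.4552 V=0.4552[hold]  S*(4)=94.8379
k=3: j=0 S=86.0230 intr=39.8770 cont=38.3265 V=39.8770[EX]; j=1 S=104.5560 intr=21.3440 cont=21.2220 V=21.3440[EX]; j=2 S=127.0818 intr=0.0000 cont=7.9777 V=7.9777[hold]; j=3 S=154.4607 intr=0.0000 cont=1.8839 V=1.8839[hold]  S*(3)=104.5560
k=2: j=0 S=94.8379 intr=31.0621 cont=29.5116 V=31.0621[EX]; j=1 S=115.2700 intr=10.6300 cont=13.9596 V=13.9596[hold]; j=2 S=140.1041 intr=0.0000 cont=4.6327 V=4.6327[hold]  S*(2)=94.8379
k=1: j=0 S=104.5560 intr=21.3440 cont=21.5675 V=21.5675[hold]; j=1 S=127.0818 intr=0.0000 cont=8.8184 V=8.8184[hold]  S*(1)=-
k=0: j=0 S=115.2700 intr=10.6300 cont=14.5093 V=14.5093[hold]  S*(0)=-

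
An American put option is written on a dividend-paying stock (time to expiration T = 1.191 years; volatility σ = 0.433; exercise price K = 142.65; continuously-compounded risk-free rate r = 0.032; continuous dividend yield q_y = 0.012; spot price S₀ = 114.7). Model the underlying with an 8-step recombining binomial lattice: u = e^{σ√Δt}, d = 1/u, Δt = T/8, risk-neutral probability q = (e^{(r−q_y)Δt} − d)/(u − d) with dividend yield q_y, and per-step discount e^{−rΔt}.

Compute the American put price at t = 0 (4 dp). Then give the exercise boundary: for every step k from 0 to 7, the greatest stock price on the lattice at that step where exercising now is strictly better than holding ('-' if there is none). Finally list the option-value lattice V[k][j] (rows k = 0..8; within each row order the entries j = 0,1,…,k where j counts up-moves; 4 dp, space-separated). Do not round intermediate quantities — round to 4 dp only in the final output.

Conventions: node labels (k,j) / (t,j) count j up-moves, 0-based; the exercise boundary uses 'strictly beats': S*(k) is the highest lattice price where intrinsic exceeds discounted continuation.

Δt=0.14888  u=1.18184  d=0.84614  q=0.46721  discount=0.99525
step 8 (expiry): payoffs max(K−S,0) = 112.5128 100.5562 83.8560 60.5301 27.9500 0.0000 0.0000 0.0000 0.0000
step 7: (k=7,j=0): S=35.6172, K−S=107.0328, hold=106.4184 ⇒ V=107.0328 exercise | (k=7,j=1): S=49.7480, K−S=92.9020, hold=92.3129 ⇒ V=92.9020 exercise | (k=7,j=2): S=69.4849, K−S=73.1651, hold=72.6111 ⇒ V=73.1651 exercise | (k=7,j=3): S=97.0523, K−S=45.5977, hold=45.0930 ⇒ V=45.5977 exercise | (k=7,j=4): S=135.5567, K−S=7.0933, hold=14.8206 ⇒ V=14.8206 continue | (k=7,j=5): S=189.3374, K−S=0.0000, hold=0.0000 ⇒ V=0.0000 continue | (k=7,j=6): S=264.4549, K−S=0.0000, hold=0.0000 ⇒ V=0.0000 continue | (k=7,j=7): S=369.3744, K−S=0.0000, hold=0.0000 ⇒ V=0.0000 continue  boundary S*=97.0523
step 6: (k=6,j=0): S=42.0938, K−S=100.5562, hold=99.9534 ⇒ V=100.5562 exercise | (k=6,j=1): S=58.7940, K−S=83.8560, hold=83.2830 ⇒ V=83.8560 exercise | (k=6,j=2): S=82.1199, K−S=60.5301, hold=59.9988 ⇒ V=60.5301 exercise | (k=6,j=3): S=114.7000, K−S=27.9500, hold=31.0699 ⇒ V=31.0699 continue | (k=6,j=4): S=160.2060, K−S=0.0000, hold=7.8587 ⇒ V=7.8587 continue | (k=6,j=5): S=223.7659, K−S=0.0000, hold=0.0000 ⇒ V=0.0000 continue | (k=6,j=6): S=312.5426, K−S=0.0000, hold=0.0000 ⇒ V=0.0000 continue  boundary S*=82.1199
step 5: (k=5,j=0): S=49.7480, K−S=92.9020, hold=92.3129 ⇒ V=92.9020 exercise | (k=5,j=1): S=69.4849, K−S=73.1651, hold=72.6111 ⇒ V=73.1651 exercise | (k=5,j=2): S=97.0523, K−S=45.5977, hold=46.5437 ⇒ V=46.5437 continue | (k=5,j=3): S=135.5567, K−S=7.0933, hold=20.1292 ⇒ V=20.1292 continue | (k=5,j=4): S=189.3374, K−S=0.0000, hold=4.1671 ⇒ V=4.1671 continue | (k=5,j=5): S=264.4549, K−S=0.0000, hold=0.0000 ⇒ V=0.0000 continue  boundary S*=69.4849
step 4: (k=4,j=0): S=58.7940, K−S=83.8560, hold=83.2830 ⇒ V=83.8560 exercise | (k=4,j=1): S=82.1199, K−S=60.5301, hold=60.4386 ⇒ V=60.5301 exercise | (k=4,j=2): S=114.7000, K−S=27.9500, hold=34.0400 ⇒ V=34.0400 continue | (k=4,j=3): S=160.2060, K−S=0.0000, hold=12.6113 ⇒ V=12.6113 continue | (k=4,j=4): S=223.7659, K−S=0.0000, hold=2.2096 ⇒ V=2.2096 continue  boundary S*=82.1199
step 3: (k=3,j=0): S=69.4849, K−S=73.1651, hold=72.6111 ⇒ V=73.1651 exercise | (k=3,j=1): S=97.0523, K−S=45.5977, hold=47.9248 ⇒ V=47.9248 continue | (k=3,j=2): S=135.5567, K−S=7.0933, hold=23.9141 ⇒ V=23.9141 continue | (k=3,j=3): S=189.3374, K−S=0.0000, hold=7.7147 ⇒ V=7.7147 continue  boundary S*=69.4849
step 2: (k=2,j=0): S=82.1199, K−S=60.5301, hold=61.0808 ⇒ V=61.0808 continue | (k=2,j=1): S=114.7000, K−S=27.9500, hold=36.5322 ⇒ V=36.5322 continue | (k=2,j=2): S=160.2060, K−S=0.0000, hold=16.2678 ⇒ V=16.2678 continue  boundary S*=-
step 1: (k=1,j=0): S=97.0523, K−S=45.5977, hold=49.3756 ⇒ V=49.3756 continue | (k=1,j=1): S=135.5567, K−S=7.0933, hold=26.9358 ⇒ V=26.9358 continue  boundary S*=-
step 0: (k=0,j=0): S=114.7000, K−S=27.9500, hold=38.7066 ⇒ V=38.7066 continue  boundary S*=-

price = 38.7066
boundary = - - - 69.4849 82.1199 69.4849 82.1199 97.0523
tree:
38.7066
49.3756 26.9358
61.0808 36.5322 16.2678
73.1651 47.9248 23.9141 7.7147
83.8560 60.5301 34.0400 12.6113 2.2096
92.9020 73.1651 46.5437 20.1292 4.1671 0.0000
100.5562 83.8560 60.5301 31.0699 7.8587 0.0000 0.0000
107.0328 92.9020 73.1651 45.5977 14.8206 0.0000 0.0000 0.0000
112.5128 100.5562 83.8560 60.5301 27.9500 0.0000 0.0000 0.0000 0.0000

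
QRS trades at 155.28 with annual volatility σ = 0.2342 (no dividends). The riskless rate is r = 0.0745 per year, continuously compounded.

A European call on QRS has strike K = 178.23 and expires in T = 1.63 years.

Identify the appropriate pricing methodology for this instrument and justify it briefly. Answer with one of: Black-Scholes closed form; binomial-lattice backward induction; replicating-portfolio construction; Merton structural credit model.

framework: Black-Scholes closed form

Key observation: a European claim on QRS (strike 178.23) — a lognormal (GBM) underlying with constant rate and volatility — has an exact closed-form value; no lattice or capital structure is involved.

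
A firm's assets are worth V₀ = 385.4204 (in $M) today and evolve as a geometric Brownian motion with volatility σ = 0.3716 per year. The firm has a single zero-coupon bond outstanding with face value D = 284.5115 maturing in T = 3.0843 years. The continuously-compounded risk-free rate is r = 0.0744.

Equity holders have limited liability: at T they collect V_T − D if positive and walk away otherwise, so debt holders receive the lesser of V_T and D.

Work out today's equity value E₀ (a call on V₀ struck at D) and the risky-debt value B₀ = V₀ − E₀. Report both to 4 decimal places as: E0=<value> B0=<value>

E0=181.0340 B0=204.3864

Apply the equity-as-call identities (strike 284.5115, horizon 3.0843 years):
d₁ = [ln(V₀/D) + (r + σ²/2)T] / (σ√T)
   = [ln(385.4204/284.5115) + (0.0744 + 0.5·0.3716²)·3.0843] / (0.3716·√3.0843)
   = [0.303561 + 0.442422] / 0.652610 = 1.143076
d₂ = d₁ − σ√T = 1.143076 − 0.652610 = 0.490465
N(d₁) = 0.873496,  N(d₂) = 0.688098,  e^(−rT) = 0.794953
E₀ = V₀·N(d₁) − D·e^(−rT)·N(d₂)
   = 385.4204·0.873496 − 284.5115·0.794953·0.688098 = 181.033987
B₀ = V₀ − E₀ = 385.4204 − 181.033987 = 204.386413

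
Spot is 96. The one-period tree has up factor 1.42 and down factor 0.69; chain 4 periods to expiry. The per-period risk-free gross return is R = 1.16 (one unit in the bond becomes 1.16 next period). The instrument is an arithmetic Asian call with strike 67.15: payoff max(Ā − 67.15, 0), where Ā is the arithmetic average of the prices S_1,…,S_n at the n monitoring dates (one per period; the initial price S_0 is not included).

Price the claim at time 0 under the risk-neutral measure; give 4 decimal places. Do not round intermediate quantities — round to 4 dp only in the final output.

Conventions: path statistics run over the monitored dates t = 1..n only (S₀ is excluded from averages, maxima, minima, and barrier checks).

No-arbitrage gives p* = (R−d)/(u−d) = 0.6438: enumerate every path, weight its payoff by its p*-probability, and discount by R^4.
Enumerate all 2^4 = 16 price paths (U = up ×1.42, D = down ×0.69); each path with k up-moves has probability p*^k·(1−p*)^(4−k).
DDDD: Ā=41.3107, payoff=0.0000, prob=0.016092
UDDD: Ā=85.0163, payoff=17.8663, prob=0.029089
DUDD: Ā=67.4963, payoff=0.3463, prob=0.029089
UUDD: Ā=138.9054, payoff=71.7554, prob=0.052584
DDUD: Ā=55.4075, payoff=0.0000, prob=0.029089
UDUD: Ā=114.0270, payoff=46.8770, prob=0.052584
DUUD: Ā=96.5070, payoff=29.3570, prob=0.052584
UUUD: Ā=198.6086, payoff=131.4586, prob=0.095055
DDDU: Ā=47.0662, payoff=0.0000, prob=0.029089
UDDU: Ā=96.8609, payoff=29.7109, prob=0.052584
DUDU: Ā=79.3409, payoff=12.1909, prob=0.052584
UUDU: Ā=163.2812, payoff=96.1312, prob=0.095055
DDUU: Ā=67.2521, payoff=0.1021, prob=0.052584
UDUU: Ā=138.4028, payoff=71.2528, prob=0.095055
DUUU: Ā=120.8828, payoff=53.7328, prob=0.095055
UUUU: Ā=248.7734, payoff=181.6234, prob=0.171830
Price = Σ prob·payoff / R^4 = 75.242837 / 1.810639 = 41.5559

price = 41.5559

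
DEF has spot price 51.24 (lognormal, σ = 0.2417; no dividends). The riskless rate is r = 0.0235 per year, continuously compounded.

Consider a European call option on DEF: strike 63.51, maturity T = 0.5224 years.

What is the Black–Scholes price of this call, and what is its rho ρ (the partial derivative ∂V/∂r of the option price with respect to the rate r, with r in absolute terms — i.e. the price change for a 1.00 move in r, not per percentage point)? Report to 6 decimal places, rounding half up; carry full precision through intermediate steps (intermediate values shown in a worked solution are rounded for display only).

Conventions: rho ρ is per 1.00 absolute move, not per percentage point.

σ√T = 0.2417·√0.5224 = 0.174694
d₁ = (ln(S/K) + (r+σ²/2)T) / (σ√T) = (ln(51.24/63.51) + (0.0235+0.2417²/2)·0.5224) / 0.174694 = (-0.214677 + 0.027535) / 0.174694 = -1.071252
d₂ = d₁ − σ√T = -1.071252 − 0.174694 = -1.245947
e^{−rT} = 0.987799
N(d₁) = 0.142028,  N(d₂) = 0.106392
Call price V = S·N(d₁) − K·e^{−rT}·N(d₂) = 7.277513 − 6.674512 = 0.603001
ρ = K·T·e^{−rT}·N(d₂) = 3.486765

price = 0.603001
ρ = 3.486765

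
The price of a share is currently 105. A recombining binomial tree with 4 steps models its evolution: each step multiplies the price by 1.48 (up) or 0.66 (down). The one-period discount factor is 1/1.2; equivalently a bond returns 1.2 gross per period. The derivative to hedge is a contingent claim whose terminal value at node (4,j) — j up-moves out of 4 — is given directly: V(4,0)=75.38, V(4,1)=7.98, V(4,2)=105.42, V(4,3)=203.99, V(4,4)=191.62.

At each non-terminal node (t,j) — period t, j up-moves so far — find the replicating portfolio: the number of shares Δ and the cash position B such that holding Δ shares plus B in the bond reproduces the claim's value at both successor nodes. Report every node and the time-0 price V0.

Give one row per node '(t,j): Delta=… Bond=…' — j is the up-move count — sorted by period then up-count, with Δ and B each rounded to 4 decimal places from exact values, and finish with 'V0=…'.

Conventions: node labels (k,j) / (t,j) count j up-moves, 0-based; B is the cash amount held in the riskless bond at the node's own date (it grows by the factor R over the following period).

Since d<R<u, set p* = (R−d)/(u−d) = 0.6585; price each node as the discounted p*-expectation of its children.
Expiry values: V(4,0)=75.3800, V(4,1)=7.9800, V(4,2)=105.4200, V(4,3)=203.9900, V(4,4)=191.6200
  t=3,j=0: stock 30.1871 → up 44.6769 (V=7.9800), down 19.9235 (V=75.3800). Price 25.8289; hedge Δ=-2.7229, bond B=108.0240.
  t=3,j=1: stock 67.6922 → up 100.1845 (V=105.4200), down 44.6769 (V=7.9800). Price 60.1232; hedge Δ=1.7554, bond B=-58.7061.
  t=3,j=2: stock 151.7947 → up 224.6562 (V=203.9900), down 100.1845 (V=105.4200). Price 141.9433; hedge Δ=0.7919, bond B=21.7360.
  t=3,j=3: stock 340.3882 → up 503.7745 (V=191.6200), down 224.6562 (V=203.9900). Price 163.2033; hedge Δ=-0.0443, bond B=178.2886.
  t=2,j=0: stock 45.7380 → up 67.6922 (V=60.1232), down 30.1871 (V=25.8289). Price 40.3441; hedge Δ=0.9144, bond B=-1.4782.
  t=2,j=1: stock 102.5640 → up 151.7947 (V=141.9433), down 67.6922 (V=60.1232). Price 95.0039; hedge Δ=0.9729, bond B=-4.7767.
  t=2,j=2: stock 229.9920 → up 340.3882 (V=163.2033), down 151.7947 (V=141.9433). Price 129.9531; hedge Δ=0.1127, bond B=104.0263.
  t=1,j=0: stock 69.3000 → up 102.5640 (V=95.0039), down 45.7380 (V=40.3441). Price 63.6163; hedge Δ=0.9619, bond B=-3.0420.
  t=1,j=1: stock 155.4000 → up 229.9920 (V=129.9531), down 102.5640 (V=95.0039). Price 98.3494; hedge Δ=0.2743, bond B=55.7284.
  t=0,j=0: stock 105.0000 → up 155.4000 (V=98.3494), down 69.3000 (V=63.6163). Price 72.0744; hedge Δ=0.4034, bond B=29.7171.
As a check, the time-0 holding Δ(0,0)·S0 + B(0,0) comes to 72.0744 — exactly V0.

(0,0): Delta=0.4034 Bond=29.7171
(1,0): Delta=0.9619 Bond=-3.0420
(1,1): Delta=0.2743 Bond=55.7284
(2,0): Delta=0.9144 Bond=-1.4782
(2,1): Delta=0.9729 Bond=-4.7767
(2,2): Delta=0.1127 Bond=104.0263
(3,0): Delta=-2.7229 Bond=108.0240
(3,1): Delta=1.7554 Bond=-58.7061
(3,2): Delta=0.7919 Bond=21.7360
(3,3): Delta=-0.0443 Bond=178.2886
V0=72.0744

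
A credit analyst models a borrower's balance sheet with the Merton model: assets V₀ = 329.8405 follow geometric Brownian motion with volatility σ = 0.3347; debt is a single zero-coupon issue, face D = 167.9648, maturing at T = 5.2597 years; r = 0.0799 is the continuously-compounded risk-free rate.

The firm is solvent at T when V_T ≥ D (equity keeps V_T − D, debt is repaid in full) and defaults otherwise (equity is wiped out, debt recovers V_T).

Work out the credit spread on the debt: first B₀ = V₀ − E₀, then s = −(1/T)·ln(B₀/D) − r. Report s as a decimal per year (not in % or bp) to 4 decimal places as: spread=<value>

With assets at 329.8405 and a single debt payment of 167.9648 at 5.2597 years:
d₁ = [ln(V₀/D) + (r + σ²/2)T] / (σ√T)
   = [ln(329.8405/167.9648) + (0.0799 + 0.5·0.3347²)·5.2597] / (0.3347·√5.2597)
   = [0.674855 + 0.714857] / 0.767602 = 1.810458
d₂ = d₁ − σ√T = 1.810458 − 0.767602 = 1.042856
N(d₁) = 0.964888,  N(d₂) = 0.851492,  e^(−rT) = 0.656883
E₀ = V₀·N(d₁) − D·e^(−rT)·N(d₂)
   = 329.8405·0.964888 − 167.9648·0.656883·0.851492 = 224.311166
B₀ = V₀ − E₀ = 329.8405 − 224.311166 = 105.529334
spread = −(1/T)·ln(B₀/D) − r = −(1/5.2597)·ln(105.529334/167.9648) − 0.0799 = 0.00846349

spread=0.0085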